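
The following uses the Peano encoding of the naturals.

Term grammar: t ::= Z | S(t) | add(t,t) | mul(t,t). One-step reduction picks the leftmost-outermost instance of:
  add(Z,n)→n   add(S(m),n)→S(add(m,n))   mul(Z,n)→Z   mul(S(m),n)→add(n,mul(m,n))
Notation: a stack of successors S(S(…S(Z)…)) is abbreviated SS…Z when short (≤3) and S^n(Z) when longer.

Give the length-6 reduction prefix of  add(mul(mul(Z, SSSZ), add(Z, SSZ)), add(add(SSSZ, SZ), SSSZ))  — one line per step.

  start: add(mul(mul(Z, SSSZ), add(Z, SSZ)), add(add(SSSZ, SZ), SSSZ))
  [1] add(mul(Z, add(Z, SSZ)), add(add(SSSZ, SZ), SSSZ))
  [2] add(Z, add(add(SSSZ, SZ), SSSZ))
  [3] add(add(SSSZ, SZ), SSSZ)
  [4] add(S(add(SSZ, SZ)), SSSZ)
  [5] S(add(add(SSZ, SZ), SSSZ))
  [6] S(add(S(add(SZ, SZ)), SSSZ))

Answer: after 6 steps: S(add(S(add(SZ, SZ)), SSSZ))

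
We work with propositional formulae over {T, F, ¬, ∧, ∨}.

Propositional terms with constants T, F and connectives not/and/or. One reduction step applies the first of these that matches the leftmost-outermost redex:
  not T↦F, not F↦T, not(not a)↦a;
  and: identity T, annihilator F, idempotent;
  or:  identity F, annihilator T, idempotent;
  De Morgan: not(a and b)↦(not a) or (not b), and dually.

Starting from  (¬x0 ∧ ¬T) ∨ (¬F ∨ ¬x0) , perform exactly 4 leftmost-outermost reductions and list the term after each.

Answer: after 4 steps: T ∨ ¬x0

Derivation:
  start: (¬x0 ∧ ¬T) ∨ (¬F ∨ ¬x0)
  →1  (¬x0 ∧ F) ∨ (¬F ∨ ¬x0)
  →2  F ∨ (¬F ∨ ¬x0)
  →3  ¬F ∨ ¬x0
  →4  T ∨ ¬x0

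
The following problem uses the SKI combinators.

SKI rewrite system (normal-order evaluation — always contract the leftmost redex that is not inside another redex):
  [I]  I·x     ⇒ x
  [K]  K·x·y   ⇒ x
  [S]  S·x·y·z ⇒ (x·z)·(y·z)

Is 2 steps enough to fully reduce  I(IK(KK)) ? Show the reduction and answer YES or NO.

Answer: YES — reaches normal form K(KK) in 2 ≤ 2 steps

Derivation:
  start: I(IK(KK))
  step 1: IK(KK)
  step 2: K(KK)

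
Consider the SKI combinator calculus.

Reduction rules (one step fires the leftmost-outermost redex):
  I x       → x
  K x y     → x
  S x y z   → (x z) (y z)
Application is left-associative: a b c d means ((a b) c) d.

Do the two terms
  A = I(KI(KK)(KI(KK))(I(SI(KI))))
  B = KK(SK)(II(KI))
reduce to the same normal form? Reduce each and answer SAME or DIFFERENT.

Term A:
  start: I(KI(KK)(KI(KK))(I(SI(KI))))
  [1] KI(KK)(KI(KK))(I(SI(KI)))
  [2] I(KI(KK))(I(SI(KI)))
  [3] KI(KK)(I(SI(KI)))
  [4] I(I(SI(KI)))
  [5] I(SI(KI))
  [6] SI(KI)

Term B:
  start: KK(SK)(II(KI))
  [1] K(II(KI))
  [2] K(I(KI))
  [3] K(KI)

Answer: DIFFERENT — A ⇓ SI(KI), B ⇓ K(KI)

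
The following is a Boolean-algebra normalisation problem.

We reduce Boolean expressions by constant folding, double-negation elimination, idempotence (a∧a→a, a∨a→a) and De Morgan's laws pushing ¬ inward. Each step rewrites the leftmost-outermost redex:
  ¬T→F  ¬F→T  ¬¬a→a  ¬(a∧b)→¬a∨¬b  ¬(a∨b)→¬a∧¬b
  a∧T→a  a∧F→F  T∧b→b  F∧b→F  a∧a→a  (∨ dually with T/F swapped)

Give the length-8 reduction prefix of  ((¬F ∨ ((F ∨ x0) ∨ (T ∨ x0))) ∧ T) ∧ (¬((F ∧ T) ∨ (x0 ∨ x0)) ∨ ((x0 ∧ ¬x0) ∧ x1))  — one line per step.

Answer: after 8 steps: (T ∧ ¬(x0 ∨ x0)) ∨ ((x0 ∧ ¬x0) ∧ x1)

Reduction:
  start: ((¬F ∨ ((F ∨ x0) ∨ (T ∨ x0))) ∧ T) ∧ (¬((F ∧ T) ∨ (x0 ∨ x0)) ∨ ((x0 ∧ ¬x0) ∧ x1))
  →1  (¬F ∨ ((F ∨ x0) ∨ (T ∨ x0))) ∧ (¬((F ∧ T) ∨ (x0 ∨ x0)) ∨ ((x0 ∧ ¬x0) ∧ x1))
  →2  (T ∨ ((F ∨ x0) ∨ (T ∨ x0))) ∧ (¬((F ∧ T) ∨ (x0 ∨ x0)) ∨ ((x0 ∧ ¬x0) ∧ x1))
  →3  T ∧ (¬((F ∧ T) ∨ (x0 ∨ x0)) ∨ ((x0 ∧ ¬x0) ∧ x1))
  →4  ¬((F ∧ T) ∨ (x0 ∨ x0)) ∨ ((x0 ∧ ¬x0) ∧ x1)
  →5  (¬(F ∧ T) ∧ ¬(x0 ∨ x0)) ∨ ((x0 ∧ ¬x0) ∧ x1)
  →6  ((¬F ∨ ¬T) ∧ ¬(x0 ∨ x0)) ∨ ((x0 ∧ ¬x0) ∧ x1)
  →7  ((T ∨ ¬T) ∧ ¬(x0 ∨ x0)) ∨ ((x0 ∧ ¬x0) ∧ x1)
  →8  (T ∧ ¬(x0 ∨ x0)) ∨ ((x0 ∧ ¬x0) ∧ x1)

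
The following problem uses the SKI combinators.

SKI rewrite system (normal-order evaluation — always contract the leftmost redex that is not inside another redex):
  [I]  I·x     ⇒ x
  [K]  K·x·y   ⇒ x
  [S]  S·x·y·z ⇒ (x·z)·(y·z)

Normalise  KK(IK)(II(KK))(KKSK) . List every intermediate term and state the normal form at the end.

Answer: normal form = KK  (in 4 steps)

Reduction:
  start: KK(IK)(II(KK))(KKSK)
  step 1: K(II(KK))(KKSK)
  step 2: II(KK)
  step 3: I(KK)
  step 4: KK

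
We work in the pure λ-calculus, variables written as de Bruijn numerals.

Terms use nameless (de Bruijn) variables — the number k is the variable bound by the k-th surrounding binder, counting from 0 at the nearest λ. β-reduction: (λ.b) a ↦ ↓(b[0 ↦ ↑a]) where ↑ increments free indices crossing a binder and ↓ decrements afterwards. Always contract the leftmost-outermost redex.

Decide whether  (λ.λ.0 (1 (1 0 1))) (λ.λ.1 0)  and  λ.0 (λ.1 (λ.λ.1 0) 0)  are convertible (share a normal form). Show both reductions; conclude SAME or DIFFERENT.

Answer: SAME — A ⇓ λ.0 (λ.1 (λ.λ.1 0) 0), B ⇓ λ.0 (λ.1 (λ.λ.1 0) 0)

Working:
Term A:
  start: (λ.λ.0 (1 (1 0 1))) (λ.λ.1 0)
  [1] λ.0 ((λ.λ.1 0) ((λ.λ.1 0) 0 (λ.λ.1 0)))
  [2] λ.0 (λ.(λ.λ.1 0) 1 (λ.λ.1 0) 0)
  [3] λ.0 (λ.(λ.2 0) (λ.λ.1 0) 0)
  [4] λ.0 (λ.1 (λ.λ.1 0) 0)

Term B:
  start: λ.0 (λ.1 (λ.λ.1 0) 0)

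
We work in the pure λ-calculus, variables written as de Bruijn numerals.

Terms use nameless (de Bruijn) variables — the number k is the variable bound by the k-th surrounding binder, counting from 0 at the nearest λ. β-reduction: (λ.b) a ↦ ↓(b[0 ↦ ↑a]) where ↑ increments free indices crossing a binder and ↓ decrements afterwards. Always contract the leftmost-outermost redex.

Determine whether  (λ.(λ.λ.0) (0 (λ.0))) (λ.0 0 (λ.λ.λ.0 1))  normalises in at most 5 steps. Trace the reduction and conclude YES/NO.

Answer: YES — reaches normal form λ.0 in 2 ≤ 5 steps

Reduction:
  start: (λ.(λ.λ.0) (0 (λ.0))) (λ.0 0 (λ.λ.λ.0 1))
  [1] (λ.λ.0) ((λ.0 0 (λ.λ.λ.0 1)) (λ.0))
  [2] λ.0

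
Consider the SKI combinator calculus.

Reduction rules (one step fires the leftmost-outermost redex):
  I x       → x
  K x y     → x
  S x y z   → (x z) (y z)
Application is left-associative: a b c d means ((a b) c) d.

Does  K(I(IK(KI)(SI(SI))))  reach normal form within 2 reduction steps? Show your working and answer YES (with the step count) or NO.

  start: K(I(IK(KI)(SI(SI))))
  [1] K(IK(KI)(SI(SI)))
  [2] K(K(KI)(SI(SI)))

Answer: NO — after 2 steps the term is K(K(KI)(SI(SI))), not yet normal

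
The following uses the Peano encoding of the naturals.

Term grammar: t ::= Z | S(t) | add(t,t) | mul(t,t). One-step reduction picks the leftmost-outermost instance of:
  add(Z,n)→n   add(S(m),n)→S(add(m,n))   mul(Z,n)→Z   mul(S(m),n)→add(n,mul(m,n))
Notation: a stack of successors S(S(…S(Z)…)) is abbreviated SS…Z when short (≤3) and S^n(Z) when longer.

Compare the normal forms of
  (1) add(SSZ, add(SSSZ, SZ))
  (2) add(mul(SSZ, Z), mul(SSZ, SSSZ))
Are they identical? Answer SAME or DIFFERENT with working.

Answer: SAME — A ⇓ S^6(Z), B ⇓ S^6(Z)

Working:
Term A:
  start: add(SSZ, add(SSSZ, SZ))
  →1  S(add(SZ, add(SSSZ, SZ)))
  →2  S(S(add(Z, add(SSSZ, SZ))))
  →3  S(S(add(SSSZ, SZ)))
  →4  S(S(S(add(SSZ, SZ))))
  →5  S(S(S(S(add(SZ, SZ)))))
  →6  S(S(S(S(S(add(Z, SZ))))))
  →7  S^6(Z)

Term B:
  start: add(mul(SSZ, Z), mul(SSZ, SSSZ))
  →1  add(add(Z, mul(SZ, Z)), mul(SSZ, SSSZ))
  →2  add(mul(SZ, Z), mul(SSZ, SSSZ))
  →3  add(add(Z, mul(Z, Z)), mul(SSZ, SSSZ))
  →4  add(mul(Z, Z), mul(SSZ, SSSZ))
  →5  add(Z, mul(SSZ, SSSZ))
  →6  mul(SSZ, SSSZ)
  →7  add(SSSZ, mul(SZ, SSSZ))
  →8  S(add(SSZ, mul(SZ, SSSZ)))
  →9  S(S(add(SZ, mul(SZ, SSSZ))))
  →10  S(S(S(add(Z, mul(SZ, SSSZ)))))
  →11  S(S(S(mul(SZ, SSSZ))))
  →12  S(S(S(add(SSSZ, mul(Z, SSSZ)))))
  →13  S(S(S(S(add(SSZ, mul(Z, SSSZ))))))
  →14  S(S(S(S(S(add(SZ, mul(Z, SSSZ)))))))
  →15  S(S(S(S(S(S(add(Z, mul(Z, SSSZ))))))))
  →16  S(S(S(S(S(S(mul(Z, SSSZ)))))))
  →17  S^6(Z)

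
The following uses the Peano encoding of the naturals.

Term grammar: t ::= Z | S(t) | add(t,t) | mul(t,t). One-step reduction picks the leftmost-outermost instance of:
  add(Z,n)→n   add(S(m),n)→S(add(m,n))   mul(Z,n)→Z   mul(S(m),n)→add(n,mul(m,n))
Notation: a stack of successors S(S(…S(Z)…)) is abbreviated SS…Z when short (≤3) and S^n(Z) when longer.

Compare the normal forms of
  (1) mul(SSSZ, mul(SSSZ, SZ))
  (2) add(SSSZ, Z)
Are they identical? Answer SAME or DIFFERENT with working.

Answer: DIFFERENT — A ⇓ S^9(Z), B ⇓ SSSZ

Reduction:
Term A:
  start: mul(SSSZ, mul(SSSZ, SZ))
  [1] add(mul(SSSZ, SZ), mul(SSZ, mul(SSSZ, SZ)))
  [2] add(add(SZ, mul(SSZ, SZ)), mul(SSZ, mul(SSSZ, SZ)))
  [3] add(S(add(Z, mul(SSZ, SZ))), mul(SSZ, mul(SSSZ, SZ)))
  [4] S(add(add(Z, mul(SSZ, SZ)), mul(SSZ, mul(SSSZ, SZ))))
  [5] S(add(mul(SSZ, SZ), mul(SSZ, mul(SSSZ, SZ))))
  [6] S(add(add(SZ, mul(SZ, SZ)), mul(SSZ, mul(SSSZ, SZ))))
  [7] S(add(S(add(Z, mul(SZ, SZ))), mul(SSZ, mul(SSSZ, SZ))))
  [8] S(S(add(add(Z, mul(SZ, SZ)), mul(SSZ, mul(SSSZ, SZ)))))
  [9] S(S(add(mul(SZ, SZ), mul(SSZ, mul(SSSZ, SZ)))))
  [10] S(S(add(add(SZ, mul(Z, SZ)), mul(SSZ, mul(SSSZ, SZ)))))
  [11] S(S(add(S(add(Z, mul(Z, SZ))), mul(SSZ, mul(SSSZ, SZ)))))
  [12] S(S(S(add(add(Z, mul(Z, SZ)), mul(SSZ, mul(SSSZ, SZ))))))
  [13] S(S(S(add(mul(Z, SZ), mul(SSZ, mul(SSSZ, SZ))))))
  [14] S(S(S(add(Z, mul(SSZ, mul(SSSZ, SZ))))))
  [15] S(S(S(mul(SSZ, mul(SSSZ, SZ)))))
  [16] S(S(S(add(mul(SSSZ, SZ), mul(SZ, mul(SSSZ, SZ))))))
  [17] S(S(S(add(add(SZ, mul(SSZ, SZ)), mul(SZ, mul(SSSZ, SZ))))))
  [18] S(S(S(add(S(add(Z, mul(SSZ, SZ))), mul(SZ, mul(SSSZ, SZ))))))
  [19] S(S(S(S(add(add(Z, mul(SSZ, SZ)), mul(SZ, mul(SSSZ, SZ)))))))
  [20] S(S(S(S(add(mul(SSZ, SZ), mul(SZ, mul(SSSZ, SZ)))))))
  [21] S(S(S(S(add(add(SZ, mul(SZ, SZ)), mul(SZ, mul(SSSZ, SZ)))))))
  [22] S(S(S(S(add(S(add(Z, mul(SZ, SZ))), mul(SZ, mul(SSSZ, SZ)))))))
  [23] S(S(S(S(S(add(add(Z, mul(SZ, SZ)), mul(SZ, mul(SSSZ, SZ))))))))
  [24] S(S(S(S(S(add(mul(SZ, SZ), mul(SZ, mul(SSSZ, SZ))))))))
  [25] S(S(S(S(S(add(add(SZ, mul(Z, SZ)), mul(SZ, mul(SSSZ, SZ))))))))
  [26] S(S(S(S(S(add(S(add(Z, mul(Z, SZ))), mul(SZ, mul(SSSZ, SZ))))))))
  [27] S(S(S(S(S(S(add(add(Z, mul(Z, SZ)), mul(SZ, mul(SSSZ, SZ)))))))))
  [28] S(S(S(S(S(S(add(mul(Z, SZ), mul(SZ, mul(SSSZ, SZ)))))))))
  [29] S(S(S(S(S(S(add(Z, mul(SZ, mul(SSSZ, SZ)))))))))
  [30] S(S(S(S(S(S(mul(SZ, mul(SSSZ, SZ))))))))
  [31] S(S(S(S(S(S(add(mul(SSSZ, SZ), mul(Z, mul(SSSZ, SZ)))))))))
  [32] S(S(S(S(S(S(add(add(SZ, mul(SSZ, SZ)), mul(Z, mul(SSSZ, SZ)))))))))
  [33] S(S(S(S(S(S(add(S(add(Z, mul(SSZ, SZ))), mul(Z, mul(SSSZ, SZ)))))))))
  [34] S(S(S(S(S(S(S(add(add(Z, mul(SSZ, SZ)), mul(Z, mul(SSSZ, SZ))))))))))
  [35] S(S(S(S(S(S(S(add(mul(SSZ, SZ), mul(Z, mul(SSSZ, SZ))))))))))
  [36] S(S(S(S(S(S(S(add(add(SZ, mul(SZ, SZ)), mul(Z, mul(SSSZ, SZ))))))))))
  [37] S(S(S(S(S(S(S(add(S(add(Z, mul(SZ, SZ))), mul(Z, mul(SSSZ, SZ))))))))))
  [38] S(S(S(S(S(S(S(S(add(add(Z, mul(SZ, SZ)), mul(Z, mul(SSSZ, SZ)))))))))))
  [39] S(S(S(S(S(S(S(S(add(mul(SZ, SZ), mul(Z, mul(SSSZ, SZ)))))))))))
  [40] S(S(S(S(S(S(S(S(add(add(SZ, mul(Z, SZ)), mul(Z, mul(SSSZ, SZ)))))))))))
  [41] S(S(S(S(S(S(S(S(add(S(add(Z, mul(Z, SZ))), mul(Z, mul(SSSZ, SZ)))))))))))
  [42] S(S(S(S(S(S(S(S(S(add(add(Z, mul(Z, SZ)), mul(Z, mul(SSSZ, SZ))))))))))))
  [43] S(S(S(S(S(S(S(S(S(add(mul(Z, SZ), mul(Z, mul(SSSZ, SZ))))))))))))
  [44] S(S(S(S(S(S(S(S(S(add(Z, mul(Z, mul(SSSZ, SZ))))))))))))
  [45] S(S(S(S(S(S(S(S(S(mul(Z, mul(SSSZ, SZ)))))))))))
  [46] S^9(Z)

Term B:
  start: add(SSSZ, Z)
  [1] S(add(SSZ, Z))
  [2] S(S(add(SZ, Z)))
  [3] S(S(S(add(Z, Z))))
  [4] SSSZ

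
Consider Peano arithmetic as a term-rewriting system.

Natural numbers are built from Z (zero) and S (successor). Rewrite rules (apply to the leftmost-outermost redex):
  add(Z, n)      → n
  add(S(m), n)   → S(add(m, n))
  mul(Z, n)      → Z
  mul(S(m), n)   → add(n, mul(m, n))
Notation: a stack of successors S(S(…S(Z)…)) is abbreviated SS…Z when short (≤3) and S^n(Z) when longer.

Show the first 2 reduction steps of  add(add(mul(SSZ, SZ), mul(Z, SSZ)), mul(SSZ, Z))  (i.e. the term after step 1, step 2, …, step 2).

  start: add(add(mul(SSZ, SZ), mul(Z, SSZ)), mul(SSZ, Z))
  step 1: add(add(add(SZ, mul(SZ, SZ)), mul(Z, SSZ)), mul(SSZ, Z))
  step 2: add(add(S(add(Z, mul(SZ, SZ))), mul(Z, SSZ)), mul(SSZ, Z))

Answer: after 2 steps: add(add(S(add(Z, mul(SZ, SZ))), mul(Z, SSZ)), mul(SSZ, Z))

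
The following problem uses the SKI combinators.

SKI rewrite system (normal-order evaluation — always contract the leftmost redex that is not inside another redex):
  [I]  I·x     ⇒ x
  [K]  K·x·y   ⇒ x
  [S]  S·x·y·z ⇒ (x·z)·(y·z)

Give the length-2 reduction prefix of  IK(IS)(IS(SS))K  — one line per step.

Answer: after 2 steps: ISK

Derivation:
  start: IK(IS)(IS(SS))K
  →1  K(IS)(IS(SS))K
  →2  ISK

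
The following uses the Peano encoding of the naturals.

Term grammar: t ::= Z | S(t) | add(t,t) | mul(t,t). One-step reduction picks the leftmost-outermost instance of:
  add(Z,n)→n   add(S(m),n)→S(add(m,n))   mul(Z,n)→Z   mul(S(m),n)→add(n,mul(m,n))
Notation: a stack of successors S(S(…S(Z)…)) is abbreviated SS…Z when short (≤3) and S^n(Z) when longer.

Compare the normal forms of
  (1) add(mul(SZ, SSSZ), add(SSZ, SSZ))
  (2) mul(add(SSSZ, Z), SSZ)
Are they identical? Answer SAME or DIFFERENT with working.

Answer: DIFFERENT — A ⇓ S^7(Z), B ⇓ S^6(Z)

Reduction:
Term A:
  start: add(mul(SZ, SSSZ), add(SSZ, SSZ))
  →1  add(add(SSSZ, mul(Z, SSSZ)), add(SSZ, SSZ))
  →2  add(S(add(SSZ, mul(Z, SSSZ))), add(SSZ, SSZ))
  →3  S(add(add(SSZ, mul(Z, SSSZ)), add(SSZ, SSZ)))
  →4  S(add(S(add(SZ, mul(Z, SSSZ))), add(SSZ, SSZ)))
  →5  S(S(add(add(SZ, mul(Z, SSSZ)), add(SSZ, SSZ))))
  →6  S(S(add(S(add(Z, mul(Z, SSSZ))), add(SSZ, SSZ))))
  →7  S(S(S(add(add(Z, mul(Z, SSSZ)), add(SSZ, SSZ)))))
  →8  S(S(S(add(mul(Z, SSSZ), add(SSZ, SSZ)))))
  →9  S(S(S(add(Z, add(SSZ, SSZ)))))
  →10  S(S(S(add(SSZ, SSZ))))
  →11  S(S(S(S(add(SZ, SSZ)))))
  →12  S(S(S(S(S(add(Z, SSZ))))))
  →13  S^7(Z)

Term B:
  start: mul(add(SSSZ, Z), SSZ)
  →1  mul(S(add(SSZ, Z)), SSZ)
  →2  add(SSZ, mul(add(SSZ, Z), SSZ))
  →3  S(add(SZ, mul(add(SSZ, Z), SSZ)))
  →4  S(S(add(Z, mul(add(SSZ, Z), SSZ))))
  →5  S(S(mul(add(SSZ, Z), SSZ)))
  →6  S(S(mul(S(add(SZ, Z)), SSZ)))
  →7  S(S(add(SSZ, mul(add(SZ, Z), SSZ))))
  →8  S(S(S(add(SZ, mul(add(SZ, Z), SSZ)))))
  →9  S(S(S(S(add(Z, mul(add(SZ, Z), SSZ))))))
  →10  S(S(S(S(mul(add(SZ, Z), SSZ)))))
  →11  S(S(S(S(mul(S(add(Z, Z)), SSZ)))))
  →12  S(S(S(S(add(SSZ, mul(add(Z, Z), SSZ))))))
  →13  S(S(S(S(S(add(SZ, mul(add(Z, Z), SSZ)))))))
  →14  S(S(S(S(S(S(add(Z, mul(add(Z, Z), SSZ))))))))
  →15  S(S(S(S(S(S(mul(add(Z, Z), SSZ)))))))
  →16  S(S(S(S(S(S(mul(Z, SSZ)))))))
  →17  S^6(Z)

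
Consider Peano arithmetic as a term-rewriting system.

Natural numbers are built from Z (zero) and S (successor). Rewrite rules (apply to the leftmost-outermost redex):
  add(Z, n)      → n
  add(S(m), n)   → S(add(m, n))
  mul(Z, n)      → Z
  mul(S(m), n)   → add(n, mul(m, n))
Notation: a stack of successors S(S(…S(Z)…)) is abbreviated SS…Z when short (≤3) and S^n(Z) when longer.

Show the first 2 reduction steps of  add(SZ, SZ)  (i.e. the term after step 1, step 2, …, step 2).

  start: add(SZ, SZ)
  [1] S(add(Z, SZ))
  [2] SSZ

Answer: after 2 steps: SSZ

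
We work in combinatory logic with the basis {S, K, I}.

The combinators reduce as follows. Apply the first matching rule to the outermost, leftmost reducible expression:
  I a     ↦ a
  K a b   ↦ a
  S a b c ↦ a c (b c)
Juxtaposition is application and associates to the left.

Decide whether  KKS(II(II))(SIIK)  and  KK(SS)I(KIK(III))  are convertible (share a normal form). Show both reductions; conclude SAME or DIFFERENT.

Term A:
  start: KKS(II(II))(SIIK)
  →1  K(II(II))(SIIK)
  →2  II(II)
  →3  I(II)
  →4  II
  →5  I

Term B:
  start: KK(SS)I(KIK(III))
  →1  KI(KIK(III))
  →2  I

Answer: SAME — A ⇓ I, B ⇓ I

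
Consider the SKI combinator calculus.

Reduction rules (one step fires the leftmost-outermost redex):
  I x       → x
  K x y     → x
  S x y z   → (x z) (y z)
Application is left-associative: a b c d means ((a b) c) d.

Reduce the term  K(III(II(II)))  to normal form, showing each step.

  start: K(III(II(II)))
  step 1: K(II(II(II)))
  step 2: K(I(II(II)))
  step 3: K(II(II))
  step 4: K(I(II))
  step 5: K(II)
  step 6: KI

Answer: normal form = KI  (in 6 steps)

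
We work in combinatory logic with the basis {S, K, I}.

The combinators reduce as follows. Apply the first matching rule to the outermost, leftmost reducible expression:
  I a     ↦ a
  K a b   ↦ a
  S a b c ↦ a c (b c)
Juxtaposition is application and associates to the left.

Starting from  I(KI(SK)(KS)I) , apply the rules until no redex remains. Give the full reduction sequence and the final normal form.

  start: I(KI(SK)(KS)I)
  →1  KI(SK)(KS)I
  →2  I(KS)I
  →3  KSI
  →4  S

Answer: normal form = S  (in 4 steps)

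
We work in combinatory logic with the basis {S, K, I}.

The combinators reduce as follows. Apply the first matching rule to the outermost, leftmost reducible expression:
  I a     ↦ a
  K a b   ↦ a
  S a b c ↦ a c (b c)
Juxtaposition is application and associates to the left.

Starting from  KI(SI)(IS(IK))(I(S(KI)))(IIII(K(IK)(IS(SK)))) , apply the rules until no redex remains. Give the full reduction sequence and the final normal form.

Answer: normal form = K  (in 12 steps)

Working:
  start: KI(SI)(IS(IK))(I(S(KI)))(IIII(K(IK)(IS(SK))))
  step 1: I(IS(IK))(I(S(KI)))(IIII(K(IK)(IS(SK))))
  step 2: IS(IK)(I(S(KI)))(IIII(K(IK)(IS(SK))))
  step 3: S(IK)(I(S(KI)))(IIII(K(IK)(IS(SK))))
  step 4: IK(IIII(K(IK)(IS(SK))))(I(S(KI))(IIII(K(IK)(IS(SK)))))
  step 5: K(IIII(K(IK)(IS(SK))))(I(S(KI))(IIII(K(IK)(IS(SK)))))
  step 6: IIII(K(IK)(IS(SK)))
  step 7: III(K(IK)(IS(SK)))
  step 8: II(K(IK)(IS(SK)))
  step 9: I(K(IK)(IS(SK)))
  step 10: K(IK)(IS(SK))
  step 11: IK
  step 12: K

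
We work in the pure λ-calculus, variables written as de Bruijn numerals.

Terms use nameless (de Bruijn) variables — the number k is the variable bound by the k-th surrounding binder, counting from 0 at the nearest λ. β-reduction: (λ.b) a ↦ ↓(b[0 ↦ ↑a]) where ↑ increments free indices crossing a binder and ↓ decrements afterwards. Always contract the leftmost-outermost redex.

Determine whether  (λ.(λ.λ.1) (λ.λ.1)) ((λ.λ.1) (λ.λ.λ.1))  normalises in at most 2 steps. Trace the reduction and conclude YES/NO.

Answer: YES — reaches normal form λ.λ.λ.1 in 2 ≤ 2 steps

Derivation:
  start: (λ.(λ.λ.1) (λ.λ.1)) ((λ.λ.1) (λ.λ.λ.1))
  →1  (λ.λ.1) (λ.λ.1)
  →2  λ.λ.λ.1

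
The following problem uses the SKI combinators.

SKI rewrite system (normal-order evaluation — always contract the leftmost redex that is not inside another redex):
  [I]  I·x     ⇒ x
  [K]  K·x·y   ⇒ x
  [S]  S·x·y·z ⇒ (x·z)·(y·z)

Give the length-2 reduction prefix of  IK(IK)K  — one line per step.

  start: IK(IK)K
  [1] K(IK)K
  [2] IK

Answer: after 2 steps: IK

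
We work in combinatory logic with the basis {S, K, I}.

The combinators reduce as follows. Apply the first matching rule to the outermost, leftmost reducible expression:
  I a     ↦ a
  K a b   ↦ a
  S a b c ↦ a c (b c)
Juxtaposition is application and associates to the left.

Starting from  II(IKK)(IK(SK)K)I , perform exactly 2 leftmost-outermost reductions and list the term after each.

  start: II(IKK)(IK(SK)K)I
  [1] I(IKK)(IK(SK)K)I
  [2] IKK(IK(SK)K)I

Answer: after 2 steps: IKK(IK(SK)K)I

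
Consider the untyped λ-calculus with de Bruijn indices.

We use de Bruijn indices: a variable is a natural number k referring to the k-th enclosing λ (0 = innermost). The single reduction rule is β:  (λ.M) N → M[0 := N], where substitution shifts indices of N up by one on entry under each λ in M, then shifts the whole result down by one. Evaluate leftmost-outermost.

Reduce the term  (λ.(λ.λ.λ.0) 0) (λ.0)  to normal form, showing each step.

  start: (λ.(λ.λ.λ.0) 0) (λ.0)
  step 1: (λ.λ.λ.0) (λ.0)
  step 2: λ.λ.0

Answer: normal form = λ.λ.0  (in 2 steps)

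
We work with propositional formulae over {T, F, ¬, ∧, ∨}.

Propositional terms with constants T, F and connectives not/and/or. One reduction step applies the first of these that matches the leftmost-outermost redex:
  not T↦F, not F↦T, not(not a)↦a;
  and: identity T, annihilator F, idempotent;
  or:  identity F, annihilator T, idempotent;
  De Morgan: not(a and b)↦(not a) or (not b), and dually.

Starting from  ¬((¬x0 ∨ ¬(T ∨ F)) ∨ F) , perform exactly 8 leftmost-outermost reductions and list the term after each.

Answer: after 8 steps: x0

Derivation:
  start: ¬((¬x0 ∨ ¬(T ∨ F)) ∨ F)
  →1  ¬(¬x0 ∨ ¬(T ∨ F)) ∧ ¬F
  →2  (¬¬x0 ∧ ¬¬(T ∨ F)) ∧ ¬F
  →3  (x0 ∧ ¬¬(T ∨ F)) ∧ ¬F
  →4  (x0 ∧ (T ∨ F)) ∧ ¬F
  →5  (x0 ∧ T) ∧ ¬F
  →6  x0 ∧ ¬F
  →7  x0 ∧ T
  →8  x0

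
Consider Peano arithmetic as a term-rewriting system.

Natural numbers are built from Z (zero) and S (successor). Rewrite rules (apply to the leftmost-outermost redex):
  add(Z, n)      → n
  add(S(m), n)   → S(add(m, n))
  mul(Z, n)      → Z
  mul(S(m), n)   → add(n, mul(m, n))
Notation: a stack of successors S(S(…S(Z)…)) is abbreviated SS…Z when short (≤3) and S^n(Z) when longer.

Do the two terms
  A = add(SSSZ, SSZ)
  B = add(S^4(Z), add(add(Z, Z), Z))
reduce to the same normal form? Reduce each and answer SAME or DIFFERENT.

Answer: DIFFERENT — A ⇓ S^5(Z), B ⇓ S^4(Z)

Derivation:
Term A:
  start: add(SSSZ, SSZ)
  step 1: S(add(SSZ, SSZ))
  step 2: S(S(add(SZ, SSZ)))
  step 3: S(S(S(add(Z, SSZ))))
  step 4: S^5(Z)

Term B:
  start: add(S^4(Z), add(add(Z, Z), Z))
  step 1: S(add(SSSZ, add(add(Z, Z), Z)))
  step 2: S(S(add(SSZ, add(add(Z, Z), Z))))
  step 3: S(S(S(add(SZ, add(add(Z, Z), Z)))))
  step 4: S(S(S(S(add(Z, add(add(Z, Z), Z))))))
  step 5: S(S(S(S(add(add(Z, Z), Z)))))
  step 6: S(S(S(S(add(Z, Z)))))
  step 7: S^4(Z)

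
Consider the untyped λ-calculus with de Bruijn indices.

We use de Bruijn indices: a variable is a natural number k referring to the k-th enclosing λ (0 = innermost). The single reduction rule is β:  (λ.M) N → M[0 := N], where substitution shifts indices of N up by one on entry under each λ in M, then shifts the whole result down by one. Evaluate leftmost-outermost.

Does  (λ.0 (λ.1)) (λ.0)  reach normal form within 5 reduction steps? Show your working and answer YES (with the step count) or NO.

  start: (λ.0 (λ.1)) (λ.0)
  →1  (λ.0) (λ.λ.0)
  →2  λ.λ.0

Answer: YES — reaches normal form λ.λ.0 in 2 ≤ 5 steps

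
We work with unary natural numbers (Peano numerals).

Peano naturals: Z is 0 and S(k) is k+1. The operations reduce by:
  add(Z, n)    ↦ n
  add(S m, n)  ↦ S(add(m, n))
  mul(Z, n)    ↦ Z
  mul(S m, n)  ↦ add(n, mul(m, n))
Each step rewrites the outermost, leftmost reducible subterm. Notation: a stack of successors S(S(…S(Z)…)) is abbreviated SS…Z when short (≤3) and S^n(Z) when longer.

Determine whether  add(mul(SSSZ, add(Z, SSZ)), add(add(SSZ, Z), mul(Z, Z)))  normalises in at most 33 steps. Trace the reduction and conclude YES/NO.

Answer: YES — reaches normal form S^8(Z) in 30 ≤ 33 steps

Reduction:
  start: add(mul(SSSZ, add(Z, SSZ)), add(add(SSZ, Z), mul(Z, Z)))
  step 1: add(add(add(Z, SSZ), mul(SSZ, add(Z, SSZ))), add(add(SSZ, Z), mul(Z, Z)))
  step 2: add(add(SSZ, mul(SSZ, add(Z, SSZ))), add(add(SSZ, Z), mul(Z, Z)))
  step 3: add(S(add(SZ, mul(SSZ, add(Z, SSZ)))), add(add(SSZ, Z), mul(Z, Z)))
  step 4: S(add(add(SZ, mul(SSZ, add(Z, SSZ))), add(add(SSZ, Z), mul(Z, Z))))
  step 5: S(add(S(add(Z, mul(SSZ, add(Z, SSZ)))), add(add(SSZ, Z), mul(Z, Z))))
  step 6: S(S(add(add(Z, mul(SSZ, add(Z, SSZ))), add(add(SSZ, Z), mul(Z, Z)))))
  step 7: S(S(add(mul(SSZ, add(Z, SSZ)), add(add(SSZ, Z), mul(Z, Z)))))
  step 8: S(S(add(add(add(Z, SSZ), mul(SZ, add(Z, SSZ))), add(add(SSZ, Z), mul(Z, Z)))))
  step 9: S(S(add(add(SSZ, mul(SZ, add(Z, SSZ))), add(add(SSZ, Z), mul(Z, Z)))))
  step 10: S(S(add(S(add(SZ, mul(SZ, add(Z, SSZ)))), add(add(SSZ, Z), mul(Z, Z)))))
  step 11: S(S(S(add(add(SZ, mul(SZ, add(Z, SSZ))), add(add(SSZ, Z), mul(Z, Z))))))
  step 12: S(S(S(add(S(add(Z, mul(SZ, add(Z, SSZ)))), add(add(SSZ, Z), mul(Z, Z))))))
  step 13: S(S(S(S(add(add(Z, mul(SZ, add(Z, SSZ))), add(add(SSZ, Z), mul(Z, Z)))))))
  step 14: S(S(S(S(add(mul(SZ, add(Z, SSZ)), add(add(SSZ, Z), mul(Z, Z)))))))
  step 15: S(S(S(S(add(add(add(Z, SSZ), mul(Z, add(Z, SSZ))), add(add(SSZ, Z), mul(Z, Z)))))))
  step 16: S(S(S(S(add(add(SSZ, mul(Z, add(Z, SSZ))), add(add(SSZ, Z), mul(Z, Z)))))))
  step 17: S(S(S(S(add(S(add(SZ, mul(Z, add(Z, SSZ)))), add(add(SSZ, Z), mul(Z, Z)))))))
  step 18: S(S(S(S(S(add(add(SZ, mul(Z, add(Z, SSZ))), add(add(SSZ, Z), mul(Z, Z))))))))
  step 19: S(S(S(S(S(add(S(add(Z, mul(Z, add(Z, SSZ)))), add(add(SSZ, Z), mul(Z, Z))))))))
  step 20: S(S(S(S(S(S(add(add(Z, mul(Z, add(Z, SSZ))), add(add(SSZ, Z), mul(Z, Z)))))))))
  step 21: S(S(S(S(S(S(add(mul(Z, add(Z, SSZ)), add(add(SSZ, Z), mul(Z, Z)))))))))
  step 22: S(S(S(S(S(S(add(Z, add(add(SSZ, Z), mul(Z, Z)))))))))
  step 23: S(S(S(S(S(S(add(add(SSZ, Z), mul(Z, Z))))))))
  step 24: S(S(S(S(S(S(add(S(add(SZ, Z)), mul(Z, Z))))))))
  step 25: S(S(S(S(S(S(S(add(add(SZ, Z), mul(Z, Z)))))))))
  step 26: S(S(S(S(S(S(S(add(S(add(Z, Z)), mul(Z, Z)))))))))
  step 27: S(S(S(S(S(S(S(S(add(add(Z, Z), mul(Z, Z))))))))))
  step 28: S(S(S(S(S(S(S(S(add(Z, mul(Z, Z))))))))))
  step 29: S(S(S(S(S(S(S(S(mul(Z, Z)))))))))
  step 30: S^8(Z)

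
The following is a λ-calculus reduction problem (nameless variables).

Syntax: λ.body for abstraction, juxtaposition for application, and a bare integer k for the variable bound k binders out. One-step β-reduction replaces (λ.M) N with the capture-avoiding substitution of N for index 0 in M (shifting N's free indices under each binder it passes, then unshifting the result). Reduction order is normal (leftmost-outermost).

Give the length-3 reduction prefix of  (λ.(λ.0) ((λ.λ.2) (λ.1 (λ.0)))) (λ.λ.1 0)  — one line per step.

  start: (λ.(λ.0) ((λ.λ.2) (λ.1 (λ.0)))) (λ.λ.1 0)
  step 1: (λ.0) ((λ.λ.λ.λ.1 0) (λ.(λ.λ.1 0) (λ.0)))
  step 2: (λ.λ.λ.λ.1 0) (λ.(λ.λ.1 0) (λ.0))
  step 3: λ.λ.λ.1 0

Answer: after 3 steps: λ.λ.λ.1 0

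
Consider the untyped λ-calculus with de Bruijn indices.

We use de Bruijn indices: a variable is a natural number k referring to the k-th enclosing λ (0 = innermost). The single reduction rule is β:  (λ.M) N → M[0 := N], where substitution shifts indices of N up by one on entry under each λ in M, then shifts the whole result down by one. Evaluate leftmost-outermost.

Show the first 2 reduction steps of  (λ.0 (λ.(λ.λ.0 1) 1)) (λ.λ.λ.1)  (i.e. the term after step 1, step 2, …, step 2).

Answer: after 2 steps: λ.λ.1

Reduction:
  start: (λ.0 (λ.(λ.λ.0 1) 1)) (λ.λ.λ.1)
  [1] (λ.λ.λ.1) (λ.(λ.λ.0 1) (λ.λ.λ.1))
  [2] λ.λ.1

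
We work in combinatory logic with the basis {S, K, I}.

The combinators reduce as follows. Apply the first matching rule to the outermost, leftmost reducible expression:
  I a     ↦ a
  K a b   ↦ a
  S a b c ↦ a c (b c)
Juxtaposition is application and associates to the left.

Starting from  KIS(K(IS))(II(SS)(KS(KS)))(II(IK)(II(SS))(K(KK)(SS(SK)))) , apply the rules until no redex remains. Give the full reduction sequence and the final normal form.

Answer: normal form = S(SS)  (in 10 steps)

Reduction:
  start: KIS(K(IS))(II(SS)(KS(KS)))(II(IK)(II(SS))(K(KK)(SS(SK))))
  [1] I(K(IS))(II(SS)(KS(KS)))(II(IK)(II(SS))(K(KK)(SS(SK))))
  [2] K(IS)(II(SS)(KS(KS)))(II(IK)(II(SS))(K(KK)(SS(SK))))
  [3] IS(II(IK)(II(SS))(K(KK)(SS(SK))))
  [4] S(II(IK)(II(SS))(K(KK)(SS(SK))))
  [5] S(I(IK)(II(SS))(K(KK)(SS(SK))))
  [6] S(IK(II(SS))(K(KK)(SS(SK))))
  [7] S(K(II(SS))(K(KK)(SS(SK))))
  [8] S(II(SS))
  [9] S(I(SS))
  [10] S(SS)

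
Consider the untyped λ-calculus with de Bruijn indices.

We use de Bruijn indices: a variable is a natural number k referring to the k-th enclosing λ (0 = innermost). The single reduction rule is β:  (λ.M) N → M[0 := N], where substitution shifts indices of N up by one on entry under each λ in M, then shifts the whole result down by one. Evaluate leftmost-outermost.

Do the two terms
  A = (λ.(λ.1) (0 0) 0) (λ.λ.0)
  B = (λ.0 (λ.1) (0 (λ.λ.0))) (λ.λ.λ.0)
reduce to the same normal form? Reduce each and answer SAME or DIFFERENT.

Answer: SAME — A ⇓ λ.0, B ⇓ λ.0

Reduction:
Term A:
  start: (λ.(λ.1) (0 0) 0) (λ.λ.0)
  [1] (λ.λ.λ.0) ((λ.λ.0) (λ.λ.0)) (λ.λ.0)
  [2] (λ.λ.0) (λ.λ.0)
  [3] λ.0

Term B:
  start: (λ.0 (λ.1) (0 (λ.λ.0))) (λ.λ.λ.0)
  [1] (λ.λ.λ.0) (λ.λ.λ.λ.0) ((λ.λ.λ.0) (λ.λ.0))
  [2] (λ.λ.0) ((λ.λ.λ.0) (λ.λ.0))
  [3] λ.0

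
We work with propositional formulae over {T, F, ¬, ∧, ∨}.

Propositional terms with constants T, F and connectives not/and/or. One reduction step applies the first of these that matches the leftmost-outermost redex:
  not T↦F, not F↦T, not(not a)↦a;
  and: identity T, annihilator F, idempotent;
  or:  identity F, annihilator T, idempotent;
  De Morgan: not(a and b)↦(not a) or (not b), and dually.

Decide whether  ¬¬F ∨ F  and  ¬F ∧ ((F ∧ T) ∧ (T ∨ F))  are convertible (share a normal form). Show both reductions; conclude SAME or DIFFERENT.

Answer: SAME — A ⇓ F, B ⇓ F

Reduction:
Term A:
  start: ¬¬F ∨ F
  step 1: ¬¬F
  step 2: F

Term B:
  start: ¬F ∧ ((F ∧ T) ∧ (T ∨ F))
  step 1: T ∧ ((F ∧ T) ∧ (T ∨ F))
  step 2: (F ∧ T) ∧ (T ∨ F)
  step 3: F ∧ (T ∨ F)
  step 4: F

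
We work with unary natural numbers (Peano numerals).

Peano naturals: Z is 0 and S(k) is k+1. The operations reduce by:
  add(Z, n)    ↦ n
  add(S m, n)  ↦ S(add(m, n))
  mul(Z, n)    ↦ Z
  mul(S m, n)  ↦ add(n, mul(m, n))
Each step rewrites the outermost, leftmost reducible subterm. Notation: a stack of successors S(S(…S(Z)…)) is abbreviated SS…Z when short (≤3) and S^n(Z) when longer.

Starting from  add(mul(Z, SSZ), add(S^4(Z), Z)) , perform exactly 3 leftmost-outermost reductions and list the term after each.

Answer: after 3 steps: S(add(SSSZ, Z))

Derivation:
  start: add(mul(Z, SSZ), add(S^4(Z), Z))
  step 1: add(Z, add(S^4(Z), Z))
  step 2: add(S^4(Z), Z)
  step 3: S(add(SSSZ, Z))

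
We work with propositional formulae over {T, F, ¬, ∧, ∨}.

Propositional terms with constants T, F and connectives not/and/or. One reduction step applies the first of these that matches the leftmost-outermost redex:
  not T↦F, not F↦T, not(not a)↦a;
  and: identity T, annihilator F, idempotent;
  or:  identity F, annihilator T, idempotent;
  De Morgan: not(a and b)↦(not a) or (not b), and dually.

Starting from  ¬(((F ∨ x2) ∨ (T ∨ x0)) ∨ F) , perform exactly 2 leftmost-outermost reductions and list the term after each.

  start: ¬(((F ∨ x2) ∨ (T ∨ x0)) ∨ F)
  [1] ¬((F ∨ x2) ∨ (T ∨ x0)) ∧ ¬F
  [2] (¬(F ∨ x2) ∧ ¬(T ∨ x0)) ∧ ¬F

Answer: after 2 steps: (¬(F ∨ x2) ∧ ¬(T ∨ x0)) ∧ ¬F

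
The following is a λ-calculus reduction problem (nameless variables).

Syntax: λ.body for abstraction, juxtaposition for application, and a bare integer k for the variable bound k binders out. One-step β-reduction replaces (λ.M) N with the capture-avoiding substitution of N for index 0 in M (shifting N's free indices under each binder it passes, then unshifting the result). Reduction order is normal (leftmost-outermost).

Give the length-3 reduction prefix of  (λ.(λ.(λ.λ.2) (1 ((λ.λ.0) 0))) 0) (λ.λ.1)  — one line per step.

Answer: after 3 steps: λ.λ.λ.1

Reduction:
  start: (λ.(λ.(λ.λ.2) (1 ((λ.λ.0) 0))) 0) (λ.λ.1)
  [1] (λ.(λ.λ.2) ((λ.λ.1) ((λ.λ.0) 0))) (λ.λ.1)
  [2] (λ.λ.λ.λ.1) ((λ.λ.1) ((λ.λ.0) (λ.λ.1)))
  [3] λ.λ.λ.1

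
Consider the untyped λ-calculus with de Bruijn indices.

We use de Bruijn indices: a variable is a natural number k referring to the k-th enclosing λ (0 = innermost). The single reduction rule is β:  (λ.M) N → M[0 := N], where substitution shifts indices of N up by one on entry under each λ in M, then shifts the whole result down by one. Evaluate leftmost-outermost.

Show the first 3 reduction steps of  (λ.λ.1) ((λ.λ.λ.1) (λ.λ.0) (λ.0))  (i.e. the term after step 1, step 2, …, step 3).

  start: (λ.λ.1) ((λ.λ.λ.1) (λ.λ.0) (λ.0))
  →1  λ.(λ.λ.λ.1) (λ.λ.0) (λ.0)
  →2  λ.(λ.λ.1) (λ.0)
  →3  λ.λ.λ.0

Answer: after 3 steps: λ.λ.λ.0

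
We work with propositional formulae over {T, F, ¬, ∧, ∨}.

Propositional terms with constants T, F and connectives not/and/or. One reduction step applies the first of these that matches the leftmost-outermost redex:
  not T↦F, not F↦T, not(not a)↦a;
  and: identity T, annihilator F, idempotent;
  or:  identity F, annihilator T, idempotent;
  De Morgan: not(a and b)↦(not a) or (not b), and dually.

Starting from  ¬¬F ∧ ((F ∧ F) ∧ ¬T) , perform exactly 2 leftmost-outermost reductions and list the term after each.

Answer: after 2 steps: F

Derivation:
  start: ¬¬F ∧ ((F ∧ F) ∧ ¬T)
  step 1: F ∧ ((F ∧ F) ∧ ¬T)
  step 2: F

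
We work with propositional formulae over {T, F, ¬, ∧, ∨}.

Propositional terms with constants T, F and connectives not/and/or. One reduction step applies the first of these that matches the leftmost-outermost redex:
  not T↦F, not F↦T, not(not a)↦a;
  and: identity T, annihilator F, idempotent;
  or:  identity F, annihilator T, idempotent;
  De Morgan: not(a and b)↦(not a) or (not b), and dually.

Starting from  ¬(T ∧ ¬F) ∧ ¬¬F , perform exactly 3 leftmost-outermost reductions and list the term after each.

  start: ¬(T ∧ ¬F) ∧ ¬¬F
  [1] (¬T ∨ ¬¬F) ∧ ¬¬F
  [2] (F ∨ ¬¬F) ∧ ¬¬F
  [3] ¬¬F ∧ ¬¬F

Answer: after 3 steps: ¬¬F ∧ ¬¬F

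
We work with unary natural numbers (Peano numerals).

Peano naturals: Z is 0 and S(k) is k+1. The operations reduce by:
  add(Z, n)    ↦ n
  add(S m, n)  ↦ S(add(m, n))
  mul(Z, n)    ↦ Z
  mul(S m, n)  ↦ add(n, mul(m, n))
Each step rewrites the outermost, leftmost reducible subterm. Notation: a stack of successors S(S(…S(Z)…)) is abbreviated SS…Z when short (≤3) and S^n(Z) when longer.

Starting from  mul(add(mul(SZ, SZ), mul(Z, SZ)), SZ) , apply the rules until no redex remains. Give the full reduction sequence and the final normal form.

  start: mul(add(mul(SZ, SZ), mul(Z, SZ)), SZ)
  [1] mul(add(add(SZ, mul(Z, SZ)), mul(Z, SZ)), SZ)
  [2] mul(add(S(add(Z, mul(Z, SZ))), mul(Z, SZ)), SZ)
  [3] mul(S(add(add(Z, mul(Z, SZ)), mul(Z, SZ))), SZ)
  [4] add(SZ, mul(add(add(Z, mul(Z, SZ)), mul(Z, SZ)), SZ))
  [5] S(add(Z, mul(add(add(Z, mul(Z, SZ)), mul(Z, SZ)), SZ)))
  [6] S(mul(add(add(Z, mul(Z, SZ)), mul(Z, SZ)), SZ))
  [7] S(mul(add(mul(Z, SZ), mul(Z, SZ)), SZ))
  [8] S(mul(add(Z, mul(Z, SZ)), SZ))
  [9] S(mul(mul(Z, SZ), SZ))
  [10] S(mul(Z, SZ))
  [11] SZ

Answer: normal form = SZ  (in 11 steps)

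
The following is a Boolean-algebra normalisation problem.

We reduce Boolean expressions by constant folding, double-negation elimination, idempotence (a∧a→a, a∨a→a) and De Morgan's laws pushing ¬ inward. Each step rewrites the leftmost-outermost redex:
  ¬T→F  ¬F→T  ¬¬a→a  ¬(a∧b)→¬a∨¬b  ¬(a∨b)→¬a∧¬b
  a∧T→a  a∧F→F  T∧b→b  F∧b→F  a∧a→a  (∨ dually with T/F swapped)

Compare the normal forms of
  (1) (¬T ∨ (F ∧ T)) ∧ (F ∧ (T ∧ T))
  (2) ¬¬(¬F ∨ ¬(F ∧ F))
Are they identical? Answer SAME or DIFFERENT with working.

Answer: DIFFERENT — A ⇓ F, B ⇓ T

Reduction:
Term A:
  start: (¬T ∨ (F ∧ T)) ∧ (F ∧ (T ∧ T))
  [1] (F ∨ (F ∧ T)) ∧ (F ∧ (T ∧ T))
  [2] (F ∧ T) ∧ (F ∧ (T ∧ T))
  [3] F ∧ (F ∧ (T ∧ T))
  [4] F

Term B:
  start: ¬¬(¬F ∨ ¬(F ∧ F))
  [1] ¬F ∨ ¬(F ∧ F)
  [2] T ∨ ¬(F ∧ F)
  [3] T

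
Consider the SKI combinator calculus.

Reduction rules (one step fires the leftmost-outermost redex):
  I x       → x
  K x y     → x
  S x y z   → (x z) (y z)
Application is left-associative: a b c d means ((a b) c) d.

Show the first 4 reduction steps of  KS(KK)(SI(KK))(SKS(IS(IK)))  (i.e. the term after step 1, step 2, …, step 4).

Answer: after 4 steps: S(SI(KK))(S(IK))

Working:
  start: KS(KK)(SI(KK))(SKS(IS(IK)))
  →1  S(SI(KK))(SKS(IS(IK)))
  →2  S(SI(KK))(K(IS(IK))(S(IS(IK))))
  →3  S(SI(KK))(IS(IK))
  →4  S(SI(KK))(S(IK))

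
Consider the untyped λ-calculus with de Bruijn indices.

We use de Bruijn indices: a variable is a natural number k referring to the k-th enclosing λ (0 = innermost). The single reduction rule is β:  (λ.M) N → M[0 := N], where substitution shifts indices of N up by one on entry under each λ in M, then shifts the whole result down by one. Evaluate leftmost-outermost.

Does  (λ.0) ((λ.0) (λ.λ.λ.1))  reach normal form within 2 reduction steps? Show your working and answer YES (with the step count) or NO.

  start: (λ.0) ((λ.0) (λ.λ.λ.1))
  [1] (λ.0) (λ.λ.λ.1)
  [2] λ.λ.λ.1

Answer: YES — reaches normal form λ.λ.λ.1 in 2 ≤ 2 steps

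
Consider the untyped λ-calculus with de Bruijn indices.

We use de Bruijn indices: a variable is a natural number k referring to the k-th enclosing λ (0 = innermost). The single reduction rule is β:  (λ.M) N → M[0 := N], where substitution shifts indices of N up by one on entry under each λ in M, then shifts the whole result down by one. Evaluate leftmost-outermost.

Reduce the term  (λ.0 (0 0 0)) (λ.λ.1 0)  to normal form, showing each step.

Answer: normal form = λ.λ.1 0  (in 7 steps)

Working:
  start: (λ.0 (0 0 0)) (λ.λ.1 0)
  [1] (λ.λ.1 0) ((λ.λ.1 0) (λ.λ.1 0) (λ.λ.1 0))
  [2] λ.(λ.λ.1 0) (λ.λ.1 0) (λ.λ.1 0) 0
  [3] λ.(λ.(λ.λ.1 0) 0) (λ.λ.1 0) 0
  [4] λ.(λ.λ.1 0) (λ.λ.1 0) 0
  [5] λ.(λ.(λ.λ.1 0) 0) 0
  [6] λ.(λ.λ.1 0) 0
  [7] λ.λ.1 0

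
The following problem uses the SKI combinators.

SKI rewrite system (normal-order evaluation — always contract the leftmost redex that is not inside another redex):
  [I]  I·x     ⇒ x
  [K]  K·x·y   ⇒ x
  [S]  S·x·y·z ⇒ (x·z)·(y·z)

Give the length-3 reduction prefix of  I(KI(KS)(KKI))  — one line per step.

Answer: after 3 steps: KKI

Working:
  start: I(KI(KS)(KKI))
  step 1: KI(KS)(KKI)
  step 2: I(KKI)
  step 3: KKI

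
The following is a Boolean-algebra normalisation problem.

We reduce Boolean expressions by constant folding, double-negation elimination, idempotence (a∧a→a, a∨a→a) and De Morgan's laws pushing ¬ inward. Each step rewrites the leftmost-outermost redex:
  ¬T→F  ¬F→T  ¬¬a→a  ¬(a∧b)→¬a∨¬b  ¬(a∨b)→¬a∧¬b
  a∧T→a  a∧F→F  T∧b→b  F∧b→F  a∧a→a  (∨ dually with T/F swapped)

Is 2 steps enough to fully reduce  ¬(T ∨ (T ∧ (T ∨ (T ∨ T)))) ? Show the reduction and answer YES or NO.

Answer: NO — after 2 steps the term is F ∧ ¬(T ∧ (T ∨ (T ∨ T))), not yet normal

Reduction:
  start: ¬(T ∨ (T ∧ (T ∨ (T ∨ T))))
  step 1: ¬T ∧ ¬(T ∧ (T ∨ (T ∨ T)))
  step 2: F ∧ ¬(T ∧ (T ∨ (T ∨ T)))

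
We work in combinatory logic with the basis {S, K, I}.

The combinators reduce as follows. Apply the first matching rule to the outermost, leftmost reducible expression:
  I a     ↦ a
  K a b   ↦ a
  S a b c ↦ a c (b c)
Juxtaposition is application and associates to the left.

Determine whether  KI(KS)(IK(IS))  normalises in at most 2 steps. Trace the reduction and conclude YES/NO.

  start: KI(KS)(IK(IS))
  →1  I(IK(IS))
  →2  IK(IS)

Answer: NO — after 2 steps the term is IK(IS), not yet normal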